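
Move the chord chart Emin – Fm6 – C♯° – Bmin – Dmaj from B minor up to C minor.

B minor up to C minor is a minor second; each chord root moves by that interval while the quality stays the same.
Emin: root E up a minor second → F, giving Fmin.
Fm6: root F up a minor second → Gb, giving Gbm6.
C♯°: root C♯ up a minor second → D, giving D°.
Bmin: root B up a minor second → C, giving Cmin.
Dmaj: root D up a minor second → Eb, giving Ebmaj.

Fmin Gbm6 D° Cmin Ebmaj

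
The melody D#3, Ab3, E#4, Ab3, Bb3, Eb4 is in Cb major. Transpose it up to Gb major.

From Cb up to Gb is a perfect fifth; apply that to each pitch.
D#3 gives A#3
Ab3 gives Eb4
E#4 gives B#4
Ab3 gives Eb4
Bb3 gives F4
Eb4 gives Bb4

A#3 Eb4 B#4 Eb4 F4 Bb4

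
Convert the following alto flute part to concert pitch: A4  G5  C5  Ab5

The alto flute sounds a perfect fourth below written, so transpose each written note down a perfect fourth.
A4 gives E4
G5 gives D5
C5 gives G4
Ab5 gives Eb5

E4 D5 G4 Eb5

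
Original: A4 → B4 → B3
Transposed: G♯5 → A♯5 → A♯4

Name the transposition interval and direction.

up a major seventh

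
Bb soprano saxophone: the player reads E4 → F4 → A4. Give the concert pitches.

D4 Eb4 G4

Written C4 on the Bb soprano saxophone sounds as Bb3, a major second lower; apply that shift to every note.
E4 -> D4
F4 -> Eb4
A4 -> G4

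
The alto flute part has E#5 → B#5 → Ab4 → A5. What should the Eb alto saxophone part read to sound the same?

First find concert pitch: the alto flute sounds a perfect fourth below written, so E#5 B#5 Ab4 A5 sounds B#4 F##5 Eb4 E5.
Then write for Eb alto saxophone: it sounds a major sixth below written, so the part must be a major sixth above concert.
B#4 → G##5
F##5 → D##6
Eb4 → C5
E5 → C#6

G##5 D##6 C5 C#6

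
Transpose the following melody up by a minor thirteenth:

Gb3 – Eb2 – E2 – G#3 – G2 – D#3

Ebb5 Cb4 C4 E5 Eb4 B4

Gb3 -> Ebb5
Eb2 -> Cb4
E2 -> C4
G#3 -> E5
G2 -> Eb4
D#3 -> B4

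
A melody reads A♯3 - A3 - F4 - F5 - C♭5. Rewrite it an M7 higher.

G##4 G#4 E5 E6 Bb5

A major seventh up from A#3 gives G##4.
A3 up a major seventh is G#4.
F4: a seventh up reaches E, and 11 semitones makes it E5.
F5 up a major seventh is E6.
Cb5: a seventh up reaches B, and 11 semitones makes it Bb5.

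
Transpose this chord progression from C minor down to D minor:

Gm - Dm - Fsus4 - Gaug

C minor down to D minor is a minor seventh; each chord root moves by that interval while the quality stays the same.
Gm: root G down a minor seventh → A, giving Am.
Dm: root D down a minor seventh → E, giving Em.
Fsus4: root F down a minor seventh → G, giving Gsus4.
Gaug: root G down a minor seventh → A, giving Aaug.

Am Em Gsus4 Aaug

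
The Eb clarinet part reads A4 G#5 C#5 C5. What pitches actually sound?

Written C4 on the Eb clarinet sounds as Eb4, a minor third higher; apply that shift to every note.
A4 becomes C5
G#5 becomes B5
C#5 becomes E5
C5 becomes Eb5

C5 B5 E5 Eb5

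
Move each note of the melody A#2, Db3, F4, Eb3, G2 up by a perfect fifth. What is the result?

E#3 Ab3 C5 Bb3 D3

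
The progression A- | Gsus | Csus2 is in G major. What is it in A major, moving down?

B- Asus Dsus2

G major down to A major is a minor seventh; each chord root moves by that interval while the quality stays the same.
A-: root A down a minor seventh → B, giving B-.
Gsus: root G down a minor seventh → A, giving Asus.
Csus2: root C down a minor seventh → D, giving Dsus2.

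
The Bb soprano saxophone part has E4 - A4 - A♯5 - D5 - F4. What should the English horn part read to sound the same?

A4 D5 D#6 G5 Bb4

First find concert pitch: the Bb soprano saxophone sounds a major second below written, so E4 A4 A♯5 D5 F4 sounds D4 G4 G#5 C5 Eb4.
Then write for English horn: it sounds a perfect fifth below written, so the part must be a perfect fifth above concert.
D4 → A4
G4 → D5
G#5 → D#6
C5 → G5
Eb4 → Bb4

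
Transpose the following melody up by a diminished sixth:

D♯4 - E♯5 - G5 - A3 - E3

Bb4 C6 Ebb6 Fb4 Cb4

D#4: a sixth up reaches B, and 7 semitones makes it Bb4.
E#5: a sixth up reaches C, and 7 semitones makes it C6.
G5: a sixth up reaches E, and 7 semitones makes it Ebb6.
A3 up a diminished sixth is Fb4.
A diminished sixth up from E3 gives Cb4.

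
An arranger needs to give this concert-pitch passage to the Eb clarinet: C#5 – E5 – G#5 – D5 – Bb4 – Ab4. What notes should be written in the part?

Written C4 sounds as Eb4 on the Eb clarinet, so concert pitches are written a minor third down.
C#5 → A#4
E5 → C#5
G#5 → E#5
D5 → B4
Bb4 → G4
Ab4 → F4

A#4 C#5 E#5 B4 G4 F4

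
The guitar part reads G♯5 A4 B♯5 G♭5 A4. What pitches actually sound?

G#4 A3 B#4 Gb4 A3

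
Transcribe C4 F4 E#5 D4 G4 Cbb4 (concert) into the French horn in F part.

G4 C5 B#5 A4 D5 Gbb4

The French horn in F sounds a perfect fifth below written, so the written part must be a perfect fifth above concert — transpose each note up.
C4 → G4
F4 → C5
E#5 → B#5
D4 → A4
G4 → D5
Cbb4 → Gbb4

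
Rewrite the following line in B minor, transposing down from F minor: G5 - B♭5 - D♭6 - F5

C#5 E5 G5 B4

F minor to B minor down is a diminished fifth, so every note moves down by that interval.
G5 gives C#5
Bb5 gives E5
Db6 gives G5
F5 gives B4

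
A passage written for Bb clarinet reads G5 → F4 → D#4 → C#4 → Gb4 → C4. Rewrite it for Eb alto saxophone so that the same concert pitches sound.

D6 C5 A#4 G#4 Db5 G4

First find concert pitch: the Bb clarinet sounds a major second below written, so G5 F4 D#4 C#4 Gb4 C4 sounds F5 Eb4 C#4 B3 Fb4 Bb3.
Then write for Eb alto saxophone: it sounds a major sixth below written, so the part must be a major sixth above concert.
F5 → D6
Eb4 → C5
C#4 → A#4
B3 → G#4
Fb4 → Db5
Bb3 → G4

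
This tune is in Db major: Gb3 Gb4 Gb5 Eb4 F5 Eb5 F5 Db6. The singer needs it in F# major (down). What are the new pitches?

B2 B3 B4 G#3 A#4 G#4 A#4 F#5

From Db down to F# is a diminished sixth; apply that to each pitch.
Gb3 -> B2
Gb4 -> B3
Gb5 -> B4
Eb4 -> G#3
F5 -> A#4
Eb5 -> G#4
F5 -> A#4
Db6 -> F#5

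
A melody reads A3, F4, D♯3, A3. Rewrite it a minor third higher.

C4 Ab4 F#3 C4

A3: a third up reaches C, and 3 semitones makes it C4.
F4: a third up reaches A, and 3 semitones makes it Ab4.
D#3: a third up reaches F, and 3 semitones makes it F#3.
A3: a third up reaches C, and 3 semitones makes it C4.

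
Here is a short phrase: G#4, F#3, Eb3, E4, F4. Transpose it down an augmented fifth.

C4 Bb2 Abb2 Ab3 Bbb3

An augmented fifth down from G#4 gives C4.
An augmented fifth down from F#3 gives Bb2.
Eb3: a fifth down reaches A, and 8 semitones makes it Abb2.
An augmented fifth down from E4 gives Ab3.
F4: a fifth down reaches B, and 8 semitones makes it Bbb3.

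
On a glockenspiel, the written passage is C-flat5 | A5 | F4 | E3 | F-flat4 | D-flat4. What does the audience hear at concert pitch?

The glockenspiel sounds a perfect fifteenth above written, so transpose each written note up a perfect fifteenth.
Cb5 to Cb7
A5 to A7
F4 to F6
E3 to E5
Fb4 to Fb6
Db4 to Db6

Cb7 A7 F6 E5 Fb6 Db6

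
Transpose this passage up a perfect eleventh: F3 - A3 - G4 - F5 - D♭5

F3 -> Bb4
A3 -> D5
G4 -> C6
F5 -> Bb6
Db5 -> Gb6

Bb4 D5 C6 Bb6 Gb6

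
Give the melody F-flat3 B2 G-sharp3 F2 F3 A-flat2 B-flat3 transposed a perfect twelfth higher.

Cb5 F#4 D#5 C4 C5 Eb4 F5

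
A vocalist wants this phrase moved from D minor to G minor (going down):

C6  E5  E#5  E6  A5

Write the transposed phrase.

F5 A4 A#4 A5 D5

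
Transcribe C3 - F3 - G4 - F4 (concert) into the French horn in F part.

G3 C4 D5 C5

Written C4 sounds as F3 on the French horn in F, so concert pitches are written a perfect fifth up.
C3 -> G3
F3 -> C4
G4 -> D5
F4 -> C5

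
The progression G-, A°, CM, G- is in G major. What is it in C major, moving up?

G major up to C major is a perfect fourth; each chord root moves by that interval while the quality stays the same.
G-: root G up a perfect fourth → C, giving C-.
A°: root A up a perfect fourth → D, giving D°.
CM: root C up a perfect fourth → F, giving FM.
G-: root G up a perfect fourth → C, giving C-.

C- D° FM C-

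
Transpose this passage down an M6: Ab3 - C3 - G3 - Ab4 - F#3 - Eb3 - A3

A major sixth down from Ab3 gives Cb3.
A major sixth down from C3 gives Eb2.
G3: a sixth down reaches B, and 9 semitones makes it Bb2.
A major sixth down from Ab4 gives Cb4.
A major sixth down from F#3 gives A2.
A major sixth down from Eb3 gives Gb2.
A major sixth down from A3 gives C3.

Cb3 Eb2 Bb2 Cb4 A2 Gb2 C3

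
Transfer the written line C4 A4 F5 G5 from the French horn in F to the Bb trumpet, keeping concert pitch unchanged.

G3 E4 C5 D5

First find concert pitch: the French horn in F sounds a perfect fifth below written, so C4 A4 F5 G5 sounds F3 D4 Bb4 C5.
Then write for Bb trumpet: it sounds a major second below written, so the part must be a major second above concert.
F3 → G3
D4 → E4
Bb4 → C5
C5 → D5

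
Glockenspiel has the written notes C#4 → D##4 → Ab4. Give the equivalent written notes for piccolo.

C#5 D##5 Ab5

First find concert pitch: the glockenspiel sounds a perfect fifteenth above written, so C#4 D##4 Ab4 sounds C#6 D##6 Ab6.
Then write for piccolo: it sounds a perfect octave above written, so the part must be a perfect octave below concert.
C#6 → C#5
D##6 → D##5
Ab6 → Ab5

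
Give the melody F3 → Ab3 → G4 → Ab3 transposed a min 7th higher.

A minor seventh up from F3 gives Eb4.
Ab3: a seventh up reaches G, and 10 semitones makes it Gb4.
A minor seventh up from G4 gives F5.
Ab3: a seventh up reaches G, and 10 semitones makes it Gb4.

Eb4 Gb4 F5 Gb4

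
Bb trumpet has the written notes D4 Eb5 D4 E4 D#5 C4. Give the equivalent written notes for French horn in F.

First find concert pitch: the Bb trumpet sounds a major second below written, so D4 Eb5 D4 E4 D#5 C4 sounds C4 Db5 C4 D4 C#5 Bb3.
Then write for French horn in F: it sounds a perfect fifth below written, so the part must be a perfect fifth above concert.
C4 → G4
Db5 → Ab5
C4 → G4
D4 → A4
C#5 → G#5
Bb3 → F4

G4 Ab5 G4 A4 G#5 F4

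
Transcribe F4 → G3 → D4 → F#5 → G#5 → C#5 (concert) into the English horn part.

The English horn sounds a perfect fifth below written, so the written part must be a perfect fifth above concert — transpose each note up.
F4 to C5
G3 to D4
D4 to A4
F#5 to C#6
G#5 to D#6
C#5 to G#5

C5 D4 A4 C#6 D#6 G#5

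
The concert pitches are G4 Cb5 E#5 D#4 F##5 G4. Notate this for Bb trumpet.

Written C4 sounds as Bb3 on the Bb trumpet, so concert pitches are written a major second up.
G4 to A4
Cb5 to Db5
E#5 to F##5
D#4 to E#4
F##5 to G##5
G4 to A4

A4 Db5 F##5 E#4 G##5 A4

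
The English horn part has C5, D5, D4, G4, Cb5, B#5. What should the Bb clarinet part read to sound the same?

G4 A4 A3 D4 Gb4 F##5

First find concert pitch: the English horn sounds a perfect fifth below written, so C5 D5 D4 G4 Cb5 B#5 sounds F4 G4 G3 C4 Fb4 E#5.
Then write for Bb clarinet: it sounds a major second below written, so the part must be a major second above concert.
F4 → G4
G4 → A4
G3 → A3
C4 → D4
Fb4 → Gb4
E#5 → F##5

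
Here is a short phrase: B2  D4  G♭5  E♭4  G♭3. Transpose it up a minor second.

C3 Eb4 Abb5 Fb4 Abb3

B2 to C3
D4 to Eb4
Gb5 to Abb5
Eb4 to Fb4
Gb3 to Abb3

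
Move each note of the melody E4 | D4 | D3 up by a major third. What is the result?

A major third up from E4 gives G#4.
A major third up from D4 gives F#4.
D3 up a major third is F#3.

G#4 F#4 F#3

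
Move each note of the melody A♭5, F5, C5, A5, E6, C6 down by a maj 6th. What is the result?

Ab5: a sixth down reaches C, and 9 semitones makes it Cb5.
A major sixth down from F5 gives Ab4.
C5: a sixth down reaches E, and 9 semitones makes it Eb4.
A major sixth down from A5 gives C5.
E6: a sixth down reaches G, and 9 semitones makes it G5.
C6: a sixth down reaches E, and 9 semitones makes it Eb5.

Cb5 Ab4 Eb4 C5 G5 Eb5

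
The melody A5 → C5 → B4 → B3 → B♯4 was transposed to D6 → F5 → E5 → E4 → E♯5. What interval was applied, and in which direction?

From A5 to D6 is 4 letter names — a fourth of some quality.
A5 to D6 is 5 semitones, which makes it a perfect fourth; the second version is higher, so the direction is up.
Checking another pair — B#4 → E#5 — gives the same interval.

up a perfect fourth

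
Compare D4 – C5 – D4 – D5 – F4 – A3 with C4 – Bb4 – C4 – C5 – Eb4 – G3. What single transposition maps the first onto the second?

From D4 to C4 is 2 letter names — a second of some quality.
C4 to D4 is 2 semitones, which makes it a major second; the second version is lower, so the direction is down.
Checking another pair — A3 → G3 — gives the same interval.

down a major second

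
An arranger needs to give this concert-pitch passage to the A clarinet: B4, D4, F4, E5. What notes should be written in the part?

D5 F4 Ab4 G5

The A clarinet sounds a minor third below written, so the written part must be a minor third above concert — transpose each note up.
B4 becomes D5
D4 becomes F4
F4 becomes Ab4
E5 becomes G5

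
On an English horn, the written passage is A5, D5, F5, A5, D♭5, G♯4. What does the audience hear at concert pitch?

D5 G4 Bb4 D5 Gb4 C#4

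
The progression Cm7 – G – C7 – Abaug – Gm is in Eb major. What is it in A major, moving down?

Eb major down to A major is a diminished fifth; each chord root moves by that interval while the quality stays the same.
Cm7: root C down a diminished fifth → F#, giving F#m7.
G: root G down a diminished fifth → C#, giving C#.
C7: root C down a diminished fifth → F#, giving F#7.
Abaug: root Ab down a diminished fifth → D, giving Daug.
Gm: root G down a diminished fifth → C#, giving C#m.

F#m7 C# F#7 Daug C#m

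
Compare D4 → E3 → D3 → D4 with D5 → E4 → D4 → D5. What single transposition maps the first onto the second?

up a perfect octave

From D4 to D5 is 8 letter names — an octave of some quality.
D4 to D5 is 12 semitones, which makes it a perfect octave; the second version is higher, so the direction is up.
Checking another pair — D4 → D5 — gives the same interval.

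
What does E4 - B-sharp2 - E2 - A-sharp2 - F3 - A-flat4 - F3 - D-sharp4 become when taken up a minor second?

E4 → F4
B#2 → C#3
E2 → F2
A#2 → B2
F3 → Gb3
Ab4 → Bbb4
F3 → Gb3
D#4 → E4

F4 C#3 F2 B2 Gb3 Bbb4 Gb3 E4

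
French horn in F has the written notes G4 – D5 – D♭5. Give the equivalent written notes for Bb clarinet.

D4 A4 Ab4

First find concert pitch: the French horn in F sounds a perfect fifth below written, so G4 D5 D♭5 sounds C4 G4 Gb4.
Then write for Bb clarinet: it sounds a major second below written, so the part must be a major second above concert.
C4 → D4
G4 → A4
Gb4 → Ab4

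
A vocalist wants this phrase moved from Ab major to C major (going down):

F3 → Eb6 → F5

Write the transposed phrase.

A2 G5 A4

Ab major to C major down is a minor sixth, so every note moves down by that interval.
F3 to A2
Eb6 to G5
F5 to A4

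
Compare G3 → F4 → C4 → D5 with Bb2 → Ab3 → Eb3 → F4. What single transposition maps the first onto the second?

down a major sixth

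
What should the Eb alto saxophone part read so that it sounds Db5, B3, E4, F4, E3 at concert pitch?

The Eb alto saxophone sounds a major sixth below written, so the written part must be a major sixth above concert — transpose each note up.
Db5 -> Bb5
B3 -> G#4
E4 -> C#5
F4 -> D5
E3 -> C#4

Bb5 G#4 C#5 D5 C#4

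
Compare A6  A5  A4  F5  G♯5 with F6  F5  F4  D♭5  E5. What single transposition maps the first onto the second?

From A6 to F6 is 3 letter names — a third of some quality.
F6 to A6 is 4 semitones, which makes it a major third; the second version is lower, so the direction is down.
Checking another pair — G#5 → E5 — gives the same interval.

down a major third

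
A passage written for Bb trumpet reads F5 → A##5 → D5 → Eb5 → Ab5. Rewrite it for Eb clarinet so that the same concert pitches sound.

C5 E##5 A4 Bb4 Eb5

First find concert pitch: the Bb trumpet sounds a major second below written, so F5 A##5 D5 Eb5 Ab5 sounds Eb5 G##5 C5 Db5 Gb5.
Then write for Eb clarinet: it sounds a minor third above written, so the part must be a minor third below concert.
Eb5 → C5
G##5 → E##5
C5 → A4
Db5 → Bb4
Gb5 → Eb5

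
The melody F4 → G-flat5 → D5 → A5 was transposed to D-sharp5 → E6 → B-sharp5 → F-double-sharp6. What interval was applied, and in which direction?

From F4 to D#5 is 6 letter names — a sixth of some quality.
F4 to D#5 is 10 semitones, which makes it an augmented sixth; the second version is higher, so the direction is up.
Checking another pair — A5 → F##6 — gives the same interval.

up an augmented sixth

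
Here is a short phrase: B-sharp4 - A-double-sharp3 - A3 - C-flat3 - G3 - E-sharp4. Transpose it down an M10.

G#3 F##2 F2 Abb1 Eb2 C#3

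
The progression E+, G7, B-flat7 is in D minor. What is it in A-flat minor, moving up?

D minor up to A-flat minor is a diminished fifth; each chord root moves by that interval while the quality stays the same.
E+: root E up a diminished fifth → Bb, giving Bb+.
G7: root G up a diminished fifth → Db, giving Db7.
B-flat7: root B-flat up a diminished fifth → Fb, giving Fb7.

Bb+ Db7 Fb7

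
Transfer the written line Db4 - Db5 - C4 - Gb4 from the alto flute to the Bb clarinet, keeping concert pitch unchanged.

First find concert pitch: the alto flute sounds a perfect fourth below written, so Db4 Db5 C4 Gb4 sounds Ab3 Ab4 G3 Db4.
Then write for Bb clarinet: it sounds a major second below written, so the part must be a major second above concert.
Ab3 → Bb3
Ab4 → Bb4
G3 → A3
Db4 → Eb4

Bb3 Bb4 A3 Eb4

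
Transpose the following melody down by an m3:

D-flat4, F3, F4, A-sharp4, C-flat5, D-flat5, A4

Bb3 D3 D4 F##4 Ab4 Bb4 F#4

Db4 to Bb3
F3 to D3
F4 to D4
A#4 to F##4
Cb5 to Ab4
Db5 to Bb4
A4 to F#4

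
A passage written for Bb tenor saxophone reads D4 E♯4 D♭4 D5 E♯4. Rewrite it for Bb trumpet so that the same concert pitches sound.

D3 E#3 Db3 D4 E#3

First find concert pitch: the Bb tenor saxophone sounds a major ninth below written, so D4 E♯4 D♭4 D5 E♯4 sounds C3 D#3 Cb3 C4 D#3.
Then write for Bb trumpet: it sounds a major second below written, so the part must be a major second above concert.
C3 → D3
D#3 → E#3
Cb3 → Db3
C4 → D4
D#3 → E#3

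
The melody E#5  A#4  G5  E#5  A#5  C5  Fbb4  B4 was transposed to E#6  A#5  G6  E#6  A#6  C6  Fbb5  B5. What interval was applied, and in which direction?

up a perfect octave

From E#5 to E#6 is 8 letter names — an octave of some quality.
E#5 to E#6 is 12 semitones, which makes it a perfect octave; the second version is higher, so the direction is up.
Checking another pair — B4 → B5 — gives the same interval.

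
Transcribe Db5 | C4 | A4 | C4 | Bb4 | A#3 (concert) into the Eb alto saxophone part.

Bb5 A4 F#5 A4 G5 F##4

Written C4 sounds as Eb3 on the Eb alto saxophone, so concert pitches are written a major sixth up.
Db5 -> Bb5
C4 -> A4
A4 -> F#5
C4 -> A4
Bb4 -> G5
A#3 -> F##4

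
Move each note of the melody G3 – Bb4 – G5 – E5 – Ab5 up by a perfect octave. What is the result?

G4 Bb5 G6 E6 Ab6

A perfect octave up from G3 gives G4.
Bb4: an octave up reaches B, and 12 semitones makes it Bb5.
A perfect octave up from G5 gives G6.
E5 up a perfect octave is E6.
Ab5 up a perfect octave is Ab6.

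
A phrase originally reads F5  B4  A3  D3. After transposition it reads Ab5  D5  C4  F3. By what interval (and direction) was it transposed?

up a minor third

From F5 to Ab5 is 3 letter names — a third of some quality.
F5 to Ab5 is 3 semitones, which makes it a minor third; the second version is higher, so the direction is up.
Checking another pair — D3 → F3 — gives the same interval.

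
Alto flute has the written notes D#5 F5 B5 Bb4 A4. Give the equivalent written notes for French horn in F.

First find concert pitch: the alto flute sounds a perfect fourth below written, so D#5 F5 B5 Bb4 A4 sounds A#4 C5 F#5 F4 E4.
Then write for French horn in F: it sounds a perfect fifth below written, so the part must be a perfect fifth above concert.
A#4 → E#5
C5 → G5
F#5 → C#6
F4 → C5
E4 → B4

E#5 G5 C#6 C5 B4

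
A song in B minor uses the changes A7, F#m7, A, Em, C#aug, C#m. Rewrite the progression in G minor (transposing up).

B minor up to G minor is a minor sixth; each chord root moves by that interval while the quality stays the same.
A7: root A up a minor sixth → F, giving F7.
F#m7: root F# up a minor sixth → D, giving Dm7.
A: root A up a minor sixth → F, giving F.
Em: root E up a minor sixth → C, giving Cm.
C#aug: root C# up a minor sixth → A, giving Aaug.
C#m: root C# up a minor sixth → A, giving Am.

F7 Dm7 F Cm Aaug Am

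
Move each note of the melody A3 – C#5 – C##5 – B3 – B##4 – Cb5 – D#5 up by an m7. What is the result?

A minor seventh up from A3 gives G4.
C#5: a seventh up reaches B, and 10 semitones makes it B5.
A minor seventh up from C##5 gives B#5.
B3 up a minor seventh is A4.
A minor seventh up from B##4 gives A##5.
Cb5 up a minor seventh is Bbb5.
A minor seventh up from D#5 gives C#6.

G4 B5 B#5 A4 A##5 Bbb5 C#6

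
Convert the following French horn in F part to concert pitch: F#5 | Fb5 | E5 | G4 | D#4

B4 Bbb4 A4 C4 G#3

Written C4 on the French horn in F sounds as F3, a perfect fifth lower; apply that shift to every note.
F#5 → B4
Fb5 → Bbb4
E5 → A4
G4 → C4
D#4 → G#3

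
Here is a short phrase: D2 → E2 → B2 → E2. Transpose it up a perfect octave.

D3 E3 B3 E3

D2 up a perfect octave is D3.
E2 up a perfect octave is E3.
B2 up a perfect octave is B3.
E2 up a perfect octave is E3.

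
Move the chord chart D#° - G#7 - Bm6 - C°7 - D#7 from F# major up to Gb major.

Eb° Ab7 Cbm6 Dbb°7 Eb7

F# major up to Gb major is a diminished second; each chord root moves by that interval while the quality stays the same.
D#°: root D# up a diminished second → Eb, giving Eb°.
G#7: root G# up a diminished second → Ab, giving Ab7.
Bm6: root B up a diminished second → Cb, giving Cbm6.
C°7: root C up a diminished second → Dbb, giving Dbb°7.
D#7: root D# up a diminished second → Eb, giving Eb7.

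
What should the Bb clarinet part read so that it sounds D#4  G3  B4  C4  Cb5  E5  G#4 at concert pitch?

E#4 A3 C#5 D4 Db5 F#5 A#4

Written C4 sounds as Bb3 on the Bb clarinet, so concert pitches are written a major second up.
D#4 gives E#4
G3 gives A3
B4 gives C#5
C4 gives D4
Cb5 gives Db5
E5 gives F#5
G#4 gives A#4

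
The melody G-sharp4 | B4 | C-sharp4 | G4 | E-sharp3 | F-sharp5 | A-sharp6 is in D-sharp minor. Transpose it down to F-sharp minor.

B3 D4 E3 Bb3 G#2 A4 C#6

From D-sharp down to F-sharp is a major sixth; apply that to each pitch.
G#4 -> B3
B4 -> D4
C#4 -> E3
G4 -> Bb3
E#3 -> G#2
F#5 -> A4
A#6 -> C#6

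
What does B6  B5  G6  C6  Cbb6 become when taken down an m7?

B6 to C#6
B5 to C#5
G6 to A5
C6 to D5
Cbb6 to Dbb5

C#6 C#5 A5 D5 Dbb5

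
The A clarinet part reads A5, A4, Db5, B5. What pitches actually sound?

F#5 F#4 Bb4 G#5

The A clarinet sounds a minor third below written, so transpose each written note down a minor third.
A5 becomes F#5
A4 becomes F#4
Db5 becomes Bb4
B5 becomes G#5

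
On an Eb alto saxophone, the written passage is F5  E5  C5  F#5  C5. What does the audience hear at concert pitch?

Written C4 on the Eb alto saxophone sounds as Eb3, a major sixth lower; apply that shift to every note.
F5 to Ab4
E5 to G4
C5 to Eb4
F#5 to A4
C5 to Eb4

Ab4 G4 Eb4 A4 Eb4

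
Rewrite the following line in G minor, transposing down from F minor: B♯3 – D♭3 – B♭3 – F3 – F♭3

F minor to G minor down is a minor seventh, so every note moves down by that interval.
B#3 -> C##3
Db3 -> Eb2
Bb3 -> C3
F3 -> G2
Fb3 -> Gb2

C##3 Eb2 C3 G2 Gb2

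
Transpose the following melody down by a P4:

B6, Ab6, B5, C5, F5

F#6 Eb6 F#5 G4 C5

B6 down a perfect fourth is F#6.
Ab6 down a perfect fourth is Eb6.
B5: a fourth down reaches F, and 5 semitones makes it F#5.
C5 down a perfect fourth is G4.
A perfect fourth down from F5 gives C5.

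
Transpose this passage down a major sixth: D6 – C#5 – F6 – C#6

F5 E4 Ab5 E5

A major sixth down from D6 gives F5.
C#5: a sixth down reaches E, and 9 semitones makes it E4.
A major sixth down from F6 gives Ab5.
A major sixth down from C#6 gives E5.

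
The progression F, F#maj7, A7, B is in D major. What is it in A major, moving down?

D major down to A major is a perfect fourth; each chord root moves by that interval while the quality stays the same.
F: root F down a perfect fourth → C, giving C.
F#maj7: root F# down a perfect fourth → C#, giving C#maj7.
A7: root A down a perfect fourth → E, giving E7.
B: root B down a perfect fourth → F#, giving F#.

C C#maj7 E7 F#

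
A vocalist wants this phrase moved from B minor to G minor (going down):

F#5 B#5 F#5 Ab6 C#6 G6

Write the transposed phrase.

From B down to G is a major third; apply that to each pitch.
F#5 to D5
B#5 to G#5
F#5 to D5
Ab6 to Fb6
C#6 to A5
G6 to Eb6

D5 G#5 D5 Fb6 A5 Eb6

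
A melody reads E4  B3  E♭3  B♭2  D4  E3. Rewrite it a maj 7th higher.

E4 -> D#5
B3 -> A#4
Eb3 -> D4
Bb2 -> A3
D4 -> C#5
E3 -> D#4

D#5 A#4 D4 A3 C#5 D#4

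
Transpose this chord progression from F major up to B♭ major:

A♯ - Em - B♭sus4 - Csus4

F major up to B♭ major is a perfect fourth; each chord root moves by that interval while the quality stays the same.
A♯: root A♯ up a perfect fourth → D#, giving D#.
Em: root E up a perfect fourth → A, giving Am.
B♭sus4: root B♭ up a perfect fourth → Eb, giving Ebsus4.
Csus4: root C up a perfect fourth → F, giving Fsus4.

D# Am Ebsus4 Fsus4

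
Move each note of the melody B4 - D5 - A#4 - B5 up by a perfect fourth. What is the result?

A perfect fourth up from B4 gives E5.
A perfect fourth up from D5 gives G5.
A perfect fourth up from A#4 gives D#5.
B5: a fourth up reaches E, and 5 semitones makes it E6.

E5 G5 D#5 E6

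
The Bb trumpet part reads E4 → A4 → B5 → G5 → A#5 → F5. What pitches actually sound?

D4 G4 A5 F5 G#5 Eb5

Written C4 on the Bb trumpet sounds as Bb3, a major second lower; apply that shift to every note.
E4 becomes D4
A4 becomes G4
B5 becomes A5
G5 becomes F5
A#5 becomes G#5
F5 becomes Eb5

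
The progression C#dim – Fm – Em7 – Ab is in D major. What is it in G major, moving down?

F#dim Bbm Am7 Db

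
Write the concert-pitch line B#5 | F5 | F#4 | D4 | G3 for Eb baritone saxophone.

The Eb baritone saxophone sounds a major thirteenth below written, so the written part must be a major thirteenth above concert — transpose each note up.
B#5 to G##7
F5 to D7
F#4 to D#6
D4 to B5
G3 to E5

G##7 D7 D#6 B5 E5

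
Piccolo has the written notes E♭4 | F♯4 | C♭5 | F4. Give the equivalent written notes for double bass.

First find concert pitch: the piccolo sounds a perfect octave above written, so E♭4 F♯4 C♭5 F4 sounds Eb5 F#5 Cb6 F5.
Then write for double bass: it sounds a perfect octave below written, so the part must be a perfect octave above concert.
Eb5 → Eb6
F#5 → F#6
Cb6 → Cb7
F5 → F6

Eb6 F#6 Cb7 F6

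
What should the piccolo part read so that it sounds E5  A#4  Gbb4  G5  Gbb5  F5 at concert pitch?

The piccolo sounds a perfect octave above written, so the written part must be a perfect octave below concert — transpose each note down.
E5 → E4
A#4 → A#3
Gbb4 → Gbb3
G5 → G4
Gbb5 → Gbb4
F5 → F4

E4 A#3 Gbb3 G4 Gbb4 F4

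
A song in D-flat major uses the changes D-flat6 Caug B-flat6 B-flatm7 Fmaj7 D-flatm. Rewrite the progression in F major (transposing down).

D-flat major down to F major is a minor sixth; each chord root moves by that interval while the quality stays the same.
D-flat6: root D-flat down a minor sixth → F, giving F6.
Caug: root C down a minor sixth → E, giving Eaug.
B-flat6: root B-flat down a minor sixth → D, giving D6.
B-flatm7: root B-flat down a minor sixth → D, giving Dm7.
Fmaj7: root F down a minor sixth → A, giving Amaj7.
D-flatm: root D-flat down a minor sixth → F, giving Fm.

F6 Eaug D6 Dm7 Amaj7 Fm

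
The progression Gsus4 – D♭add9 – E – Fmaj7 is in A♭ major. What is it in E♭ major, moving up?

A♭ major up to E♭ major is a perfect fifth; each chord root moves by that interval while the quality stays the same.
Gsus4: root G up a perfect fifth → D, giving Dsus4.
D♭add9: root D♭ up a perfect fifth → Ab, giving Abadd9.
E: root E up a perfect fifth → B, giving B.
Fmaj7: root F up a perfect fifth → C, giving Cmaj7.

Dsus4 Abadd9 B Cmaj7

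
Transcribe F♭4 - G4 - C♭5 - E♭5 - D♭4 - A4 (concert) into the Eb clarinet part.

Db4 E4 Ab4 C5 Bb3 F#4

Written C4 sounds as Eb4 on the Eb clarinet, so concert pitches are written a minor third down.
Fb4 gives Db4
G4 gives E4
Cb5 gives Ab4
Eb5 gives C5
Db4 gives Bb3
A4 gives F#4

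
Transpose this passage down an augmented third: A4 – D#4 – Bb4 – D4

A4 -> Fb4
D#4 -> Bb3
Bb4 -> Gbb4
D4 -> Bbb3

Fb4 Bb3 Gbb4 Bbb3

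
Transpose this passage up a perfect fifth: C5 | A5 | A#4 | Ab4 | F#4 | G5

G5 E6 E#5 Eb5 C#5 D6

C5: a fifth up reaches G, and 7 semitones makes it G5.
A perfect fifth up from A5 gives E6.
A perfect fifth up from A#4 gives E#5.
A perfect fifth up from Ab4 gives Eb5.
F#4: a fifth up reaches C, and 7 semitones makes it C#5.
G5 up a perfect fifth is D6.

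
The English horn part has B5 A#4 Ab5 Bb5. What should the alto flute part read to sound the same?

A5 G#4 Gb5 Ab5

First find concert pitch: the English horn sounds a perfect fifth below written, so B5 A#4 Ab5 Bb5 sounds E5 D#4 Db5 Eb5.
Then write for alto flute: it sounds a perfect fourth below written, so the part must be a perfect fourth above concert.
E5 → A5
D#4 → G#4
Db5 → Gb5
Eb5 → Ab5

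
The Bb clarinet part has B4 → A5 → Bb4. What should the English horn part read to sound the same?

First find concert pitch: the Bb clarinet sounds a major second below written, so B4 A5 Bb4 sounds A4 G5 Ab4.
Then write for English horn: it sounds a perfect fifth below written, so the part must be a perfect fifth above concert.
A4 → E5
G5 → D6
Ab4 → Eb5

E5 D6 Eb5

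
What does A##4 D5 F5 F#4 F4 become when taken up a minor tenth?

C##6 F6 Ab6 A5 Ab5

A##4 -> C##6
D5 -> F6
F5 -> Ab6
F#4 -> A5
F4 -> Ab5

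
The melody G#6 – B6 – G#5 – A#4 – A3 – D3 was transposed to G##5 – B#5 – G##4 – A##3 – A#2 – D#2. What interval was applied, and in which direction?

down a diminished octave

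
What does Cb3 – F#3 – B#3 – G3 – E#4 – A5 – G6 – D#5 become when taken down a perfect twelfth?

Fb1 B1 E#2 C2 A#2 D4 C5 G#3

Cb3 → Fb1
F#3 → B1
B#3 → E#2
G3 → C2
E#4 → A#2
A5 → D4
G6 → C5
D#5 → G#3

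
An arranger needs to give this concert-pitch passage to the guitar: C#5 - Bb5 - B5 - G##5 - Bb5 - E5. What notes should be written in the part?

C#6 Bb6 B6 G##6 Bb6 E6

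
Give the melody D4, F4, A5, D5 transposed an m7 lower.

D4: a seventh down reaches E, and 10 semitones makes it E3.
F4: a seventh down reaches G, and 10 semitones makes it G3.
A5: a seventh down reaches B, and 10 semitones makes it B4.
D5: a seventh down reaches E, and 10 semitones makes it E4.

E3 G3 B4 E4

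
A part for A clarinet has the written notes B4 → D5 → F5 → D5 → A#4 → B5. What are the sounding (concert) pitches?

Written C4 on the A clarinet sounds as A3, a minor third lower; apply that shift to every note.
B4 to G#4
D5 to B4
F5 to D5
D5 to B4
A#4 to F##4
B5 to G#5

G#4 B4 D5 B4 F##4 G#5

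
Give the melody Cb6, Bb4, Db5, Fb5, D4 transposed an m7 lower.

Db5 C4 Eb4 Gb4 E3

Cb6 becomes Db5
Bb4 becomes C4
Db5 becomes Eb4
Fb5 becomes Gb4
D4 becomes E3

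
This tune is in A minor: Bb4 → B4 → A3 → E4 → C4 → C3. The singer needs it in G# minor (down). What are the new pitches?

A4 A#4 G#3 D#4 B3 B2

A minor to G# minor down is a minor second, so every note moves down by that interval.
Bb4 becomes A4
B4 becomes A#4
A3 becomes G#3
E4 becomes D#4
C4 becomes B3
C3 becomes B2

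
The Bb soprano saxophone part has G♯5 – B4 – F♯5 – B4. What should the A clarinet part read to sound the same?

A5 C5 G5 C5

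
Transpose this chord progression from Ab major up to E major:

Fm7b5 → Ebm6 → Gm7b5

C#m7b5 Bm6 D#m7b5

Ab major up to E major is an augmented fifth; each chord root moves by that interval while the quality stays the same.
Fm7b5: root F up an augmented fifth → C#, giving C#m7b5.
Ebm6: root Eb up an augmented fifth → B, giving Bm6.
Gm7b5: root G up an augmented fifth → D#, giving D#m7b5.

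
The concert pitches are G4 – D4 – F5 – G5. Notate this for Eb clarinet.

Written C4 sounds as Eb4 on the Eb clarinet, so concert pitches are written a minor third down.
G4 to E4
D4 to B3
F5 to D5
G5 to E5

E4 B3 D5 E5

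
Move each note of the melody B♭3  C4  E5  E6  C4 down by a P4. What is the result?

Bb3 → F3
C4 → G3
E5 → B4
E6 → B5
C4 → G3

F3 G3 B4 B5 G3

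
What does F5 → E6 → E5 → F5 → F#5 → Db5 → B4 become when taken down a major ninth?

F5 becomes Eb4
E6 becomes D5
E5 becomes D4
F5 becomes Eb4
F#5 becomes E4
Db5 becomes Cb4
B4 becomes A3

Eb4 D5 D4 Eb4 E4 Cb4 A3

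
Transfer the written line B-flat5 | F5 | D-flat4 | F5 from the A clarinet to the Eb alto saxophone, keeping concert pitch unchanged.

First find concert pitch: the A clarinet sounds a minor third below written, so B-flat5 F5 D-flat4 F5 sounds G5 D5 Bb3 D5.
Then write for Eb alto saxophone: it sounds a major sixth below written, so the part must be a major sixth above concert.
G5 → E6
D5 → B5
Bb3 → G4
D5 → B5

E6 B5 G4 B5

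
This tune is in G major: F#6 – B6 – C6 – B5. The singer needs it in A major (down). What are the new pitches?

G#5 C#6 D5 C#5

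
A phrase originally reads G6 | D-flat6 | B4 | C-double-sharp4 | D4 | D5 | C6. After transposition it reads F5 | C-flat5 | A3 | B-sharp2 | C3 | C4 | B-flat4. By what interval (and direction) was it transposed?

From G6 to F5 is 9 letter names — a ninth of some quality.
F5 to G6 is 14 semitones, which makes it a major ninth; the second version is lower, so the direction is down.
Checking another pair — C6 → Bb4 — gives the same interval.

down a major ninth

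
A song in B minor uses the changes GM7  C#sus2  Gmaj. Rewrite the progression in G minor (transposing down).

B minor down to G minor is a major third; each chord root moves by that interval while the quality stays the same.
GM7: root G down a major third → Eb, giving EbM7.
C#sus2: root C# down a major third → A, giving Asus2.
Gmaj: root G down a major third → Eb, giving Ebmaj.

EbM7 Asus2 Ebmaj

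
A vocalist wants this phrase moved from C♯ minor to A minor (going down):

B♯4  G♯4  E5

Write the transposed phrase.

C♯ minor to A minor down is a major third, so every note moves down by that interval.
B#4 gives G#4
G#4 gives E4
E5 gives C5

G#4 E4 C5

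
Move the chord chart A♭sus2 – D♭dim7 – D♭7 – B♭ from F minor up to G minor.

Bbsus2 Ebdim7 Eb7 C

F minor up to G minor is a major second; each chord root moves by that interval while the quality stays the same.
A♭sus2: root A♭ up a major second → Bb, giving Bbsus2.
D♭dim7: root D♭ up a major second → Eb, giving Ebdim7.
D♭7: root D♭ up a major second → Eb, giving Eb7.
B♭: root B♭ up a major second → C, giving C.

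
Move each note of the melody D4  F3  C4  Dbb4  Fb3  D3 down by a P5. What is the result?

G3 Bb2 F3 Gbb3 Bbb2 G2

D4 to G3
F3 to Bb2
C4 to F3
Dbb4 to Gbb3
Fb3 to Bbb2
D3 to G2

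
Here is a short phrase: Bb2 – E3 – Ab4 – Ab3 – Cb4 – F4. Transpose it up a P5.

F3 B3 Eb5 Eb4 Gb4 C5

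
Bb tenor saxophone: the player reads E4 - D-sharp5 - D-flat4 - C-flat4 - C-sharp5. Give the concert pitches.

The Bb tenor saxophone sounds a major ninth below written, so transpose each written note down a major ninth.
E4 → D3
D#5 → C#4
Db4 → Cb3
Cb4 → Bbb2
C#5 → B3

D3 C#4 Cb3 Bbb2 B3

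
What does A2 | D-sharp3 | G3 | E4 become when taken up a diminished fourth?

A2 to Db3
D#3 to G3
G3 to Cb4
E4 to Ab4

Db3 G3 Cb4 Ab4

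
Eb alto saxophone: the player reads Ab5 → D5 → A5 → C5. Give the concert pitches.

Written C4 on the Eb alto saxophone sounds as Eb3, a major sixth lower; apply that shift to every note.
Ab5 -> Cb5
D5 -> F4
A5 -> C5
C5 -> Eb4

Cb5 F4 C5 Eb4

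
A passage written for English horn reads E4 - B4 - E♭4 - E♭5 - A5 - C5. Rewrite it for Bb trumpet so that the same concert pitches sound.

B3 F#4 Bb3 Bb4 E5 G4

First find concert pitch: the English horn sounds a perfect fifth below written, so E4 B4 E♭4 E♭5 A5 C5 sounds A3 E4 Ab3 Ab4 D5 F4.
Then write for Bb trumpet: it sounds a major second below written, so the part must be a major second above concert.
A3 → B3
E4 → F#4
Ab3 → Bb3
Ab4 → Bb4
D5 → E5
F4 → G4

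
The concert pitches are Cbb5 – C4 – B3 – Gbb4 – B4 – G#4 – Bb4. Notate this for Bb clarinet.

Dbb5 D4 C#4 Abb4 C#5 A#4 C5

Written C4 sounds as Bb3 on the Bb clarinet, so concert pitches are written a major second up.
Cbb5 becomes Dbb5
C4 becomes D4
B3 becomes C#4
Gbb4 becomes Abb4
B4 becomes C#5
G#4 becomes A#4
Bb4 becomes C5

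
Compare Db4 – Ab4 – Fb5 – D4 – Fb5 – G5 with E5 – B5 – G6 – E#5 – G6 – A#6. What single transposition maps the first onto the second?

Take the first pair: Db4 → E5. D to E spans 9 letter names, so the interval is some kind of ninth.
Db4 to E5 is 15 semitones, which makes it an augmented ninth; the second version is higher, so the direction is up.
Checking another pair — G5 → A#6 — gives the same interval.

up an augmented ninth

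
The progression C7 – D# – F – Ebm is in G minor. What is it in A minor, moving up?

D7 E# G Fm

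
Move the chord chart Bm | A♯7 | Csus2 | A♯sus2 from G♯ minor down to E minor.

G♯ minor down to E minor is a major third; each chord root moves by that interval while the quality stays the same.
Bm: root B down a major third → G, giving Gm.
A♯7: root A♯ down a major third → F#, giving F#7.
Csus2: root C down a major third → Ab, giving Absus2.
A♯sus2: root A♯ down a major third → F#, giving F#sus2.

Gm F#7 Absus2 F#sus2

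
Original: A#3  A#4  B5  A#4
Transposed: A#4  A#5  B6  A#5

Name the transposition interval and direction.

up a perfect octave

Take the first pair: A#3 → A#4. A to A spans 8 letter names, so the interval is some kind of octave.
A#3 to A#4 is 12 semitones, which makes it a perfect octave; the second version is higher, so the direction is up.
Checking another pair — A#4 → A#5 — gives the same interval.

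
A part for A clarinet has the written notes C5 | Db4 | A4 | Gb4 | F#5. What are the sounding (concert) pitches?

A4 Bb3 F#4 Eb4 D#5

The A clarinet sounds a minor third below written, so transpose each written note down a minor third.
C5 -> A4
Db4 -> Bb3
A4 -> F#4
Gb4 -> Eb4
F#5 -> D#5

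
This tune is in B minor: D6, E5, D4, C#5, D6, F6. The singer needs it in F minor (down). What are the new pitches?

Ab5 Bb4 Ab3 G4 Ab5 Cb6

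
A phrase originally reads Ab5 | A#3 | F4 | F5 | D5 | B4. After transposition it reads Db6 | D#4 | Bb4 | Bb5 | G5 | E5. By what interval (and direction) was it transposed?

up a perfect fourth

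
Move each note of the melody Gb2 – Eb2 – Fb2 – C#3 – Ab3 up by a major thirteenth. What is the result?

Eb4 C4 Db4 A#4 F5

Gb2 -> Eb4
Eb2 -> C4
Fb2 -> Db4
C#3 -> A#4
Ab3 -> F5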